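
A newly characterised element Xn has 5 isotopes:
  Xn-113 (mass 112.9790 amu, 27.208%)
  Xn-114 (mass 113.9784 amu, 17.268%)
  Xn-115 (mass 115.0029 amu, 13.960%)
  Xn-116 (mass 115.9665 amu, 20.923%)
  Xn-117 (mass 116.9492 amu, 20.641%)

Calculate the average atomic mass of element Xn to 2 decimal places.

The abundance-weighted mean is 0.27208 × 112.9790 + 0.17268 × 113.9784 + 0.13960 × 115.0029 + 0.20923 × 115.9665 + 0.20641 × 116.9492
= 30.73933 + 19.68179 + 16.05440 + 24.26367 + 24.13948 = 114.87867 amu

114.88 amu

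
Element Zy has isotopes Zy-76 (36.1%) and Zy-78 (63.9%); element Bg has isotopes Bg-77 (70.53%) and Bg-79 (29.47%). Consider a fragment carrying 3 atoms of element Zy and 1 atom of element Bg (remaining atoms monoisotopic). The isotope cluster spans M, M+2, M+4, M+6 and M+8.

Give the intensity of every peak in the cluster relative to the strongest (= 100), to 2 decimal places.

Element Zy pattern (n=3): 0.04704588 : 0.24982536 : 0.44221164 : 0.26091712
Element Bg pattern (n=1): 0.7053 : 0.2947
Convolve the two distributions (both contribute in 2-u steps):
  M: 0.04704588×0.7053 = 0.033181
  M+2: 0.04704588×0.2947 + 0.24982536×0.7053 = 0.190066
  M+4: 0.24982536×0.2947 + 0.44221164×0.7053 = 0.385515
  M+6: 0.44221164×0.2947 + 0.26091712×0.7053 = 0.314345
  M+8: 0.26091712×0.2947 = 0.076892
Scale to base peak (0.385515) = 100: 8.61 : 49.30 : 100.00 : 81.54 : 19.95

8.61 : 49.30 : 100.00 : 81.54 : 19.95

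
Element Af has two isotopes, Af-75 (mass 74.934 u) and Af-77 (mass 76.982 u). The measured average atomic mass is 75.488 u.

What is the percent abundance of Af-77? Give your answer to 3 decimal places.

27.051%

With x = fraction of Af-75 (so Af-77 is 1 − x):
74.934·x + 76.982·(1 − x) = 75.488
(74.934 − 76.982)·x = 75.488 − 76.982
x = -1.494 / -2.048 = 0.72949 → 72.949% Af-75, 27.051% Af-77.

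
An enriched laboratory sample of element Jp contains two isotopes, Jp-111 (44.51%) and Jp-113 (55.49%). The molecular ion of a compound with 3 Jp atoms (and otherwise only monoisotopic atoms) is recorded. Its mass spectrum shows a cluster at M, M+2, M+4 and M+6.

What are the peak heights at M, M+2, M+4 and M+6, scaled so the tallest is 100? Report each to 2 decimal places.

21.45 : 80.21 : 100.00 : 41.56

Expanding (0.4451 + 0.5549)^3:
P(M) = 0.4451^3 = 0.088181
P(M+2) = 3 × 0.4451^2 × 0.5549^1 = 0.329800
P(M+4) = 3 × 0.4451^1 × 0.5549^2 = 0.411158
P(M+6) = 0.5549^3 = 0.170861
The M+4 peak is largest (0.411158); scaling to 100 gives 21.45 : 80.21 : 100.00 : 41.56.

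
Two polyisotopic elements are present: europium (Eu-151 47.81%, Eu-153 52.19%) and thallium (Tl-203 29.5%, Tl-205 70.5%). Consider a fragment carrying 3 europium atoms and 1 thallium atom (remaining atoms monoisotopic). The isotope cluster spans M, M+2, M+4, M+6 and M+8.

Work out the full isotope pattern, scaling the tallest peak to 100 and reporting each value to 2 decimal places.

8.77 : 49.69 : 100.00 : 86.34 : 27.27

Europium pattern (n=3): 0.10928391 : 0.3578871 : 0.39067407 : 0.14215492
Thallium pattern (n=1): 0.2950 : 0.7050
Convolve the two distributions (both contribute in 2-u steps):
  M: 0.10928391×0.2950 = 0.032239
  M+2: 0.10928391×0.7050 + 0.3578871×0.2950 = 0.182622
  M+4: 0.3578871×0.7050 + 0.39067407×0.2950 = 0.367559
  M+6: 0.39067407×0.7050 + 0.14215492×0.2950 = 0.317361
  M+8: 0.14215492×0.7050 = 0.100219
Scale to base peak (0.367559) = 100: 8.77 : 49.69 : 100.00 : 86.34 : 27.27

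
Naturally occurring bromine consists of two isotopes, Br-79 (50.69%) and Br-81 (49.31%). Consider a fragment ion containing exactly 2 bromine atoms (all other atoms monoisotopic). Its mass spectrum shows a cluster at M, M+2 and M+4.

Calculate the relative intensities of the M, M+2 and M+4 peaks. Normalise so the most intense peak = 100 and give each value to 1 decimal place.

51.4 : 100.0 : 48.6

The 2 Br atoms are independent, so intensities follow the terms of (0.5069 + 0.4931)^2.
P(M) = 0.5069^2 = 0.256948
P(M+2) = 2 × 0.5069^1 × 0.4931^1 = 0.499905
P(M+4) = 0.4931^2 = 0.243148
The M+2 peak is largest (0.499905); scaling to 100 gives 51.4 : 100.0 : 48.6.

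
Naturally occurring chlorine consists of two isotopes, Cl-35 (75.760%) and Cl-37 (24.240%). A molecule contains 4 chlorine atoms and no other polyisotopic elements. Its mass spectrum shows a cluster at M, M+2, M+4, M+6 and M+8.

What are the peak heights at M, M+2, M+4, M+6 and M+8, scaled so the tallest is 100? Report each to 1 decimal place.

78.1 : 100.0 : 48.0 : 10.2 : 0.8

Each Cl atom is independently Cl-35 (p = 0.75760) or Cl-37 (q = 0.24240); the cluster is the binomial expansion (p + q)^4.
P(M) = 0.75760^4 = 0.329428
P(M+2) = 4 × 0.75760^3 × 0.24240^1 = 0.421612
P(M+4) = 6 × 0.75760^2 × 0.24240^2 = 0.202347
P(M+6) = 4 × 0.75760^1 × 0.24240^3 = 0.043162
P(M+8) = 0.24240^4 = 0.003452
The M+2 peak is largest (0.421612); scaling to 100 gives 78.1 : 100.0 : 48.0 : 10.2 : 0.8.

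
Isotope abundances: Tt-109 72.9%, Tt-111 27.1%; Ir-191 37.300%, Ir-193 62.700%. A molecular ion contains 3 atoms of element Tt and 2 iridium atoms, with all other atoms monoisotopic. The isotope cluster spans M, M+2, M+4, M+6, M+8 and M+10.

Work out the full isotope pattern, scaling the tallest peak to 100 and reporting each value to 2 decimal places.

Element Tt pattern (n=3): 0.38742049 : 0.43206153 : 0.16061547 : 0.01990251
Iridium pattern (n=2): 0.139129 : 0.467742 : 0.393129
Convolve the two distributions (both contribute in 2-u steps):
  M: 0.38742049×0.139129 = 0.053901
  M+2: 0.38742049×0.467742 + 0.43206153×0.139129 = 0.241325
  M+4: 0.38742049×0.393129 + 0.43206153×0.467742 + 0.16061547×0.139129 = 0.376746
  M+6: 0.43206153×0.393129 + 0.16061547×0.467742 + 0.01990251×0.139129 = 0.247752
  M+8: 0.16061547×0.393129 + 0.01990251×0.467742 = 0.072452
  M+10: 0.01990251×0.393129 = 0.007824
Scale to base peak (0.376746) = 100: 14.31 : 64.06 : 100.00 : 65.76 : 19.23 : 2.08

14.31 : 64.06 : 100.00 : 65.76 : 19.23 : 2.08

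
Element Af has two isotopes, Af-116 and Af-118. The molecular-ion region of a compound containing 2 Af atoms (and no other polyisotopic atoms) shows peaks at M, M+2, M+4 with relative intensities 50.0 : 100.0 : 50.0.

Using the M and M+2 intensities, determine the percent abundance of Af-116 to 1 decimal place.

50.0%

Write p for the Af-116 fraction. I(M+2)/I(M) = [C(2,1)·p^1·(1−p)] / p^2 = 2·(1−p)/p = 100.0/50.0 = 2.0000
(1−p)/p = 2.0000/2 = 1.0000  ⇒  p = 1/(1 + 1.0000) = 0.5000
Af-116: 50.0%, Af-118: 50.0%.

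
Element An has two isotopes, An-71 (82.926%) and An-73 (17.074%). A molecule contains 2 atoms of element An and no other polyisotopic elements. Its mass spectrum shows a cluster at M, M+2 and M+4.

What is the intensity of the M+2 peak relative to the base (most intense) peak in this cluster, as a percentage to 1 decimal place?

41.2%

Binomial terms of (0.82926 + 0.17074)^2: M 0.6877, M+2 0.2832, M+4 0.0292 → M is the base peak.
P(M) = C(2,0) × 0.82926^2 × 0.17074^0 = 1 × 0.68767215 × 1.0000 = 0.687672 (base)
P(M+2) = C(2,1) × 0.82926^1 × 0.17074^1 = 2 × 0.82926 × 0.17074 = 0.283176
Relative intensity = 0.283176 / 0.687672 × 100 = 41.2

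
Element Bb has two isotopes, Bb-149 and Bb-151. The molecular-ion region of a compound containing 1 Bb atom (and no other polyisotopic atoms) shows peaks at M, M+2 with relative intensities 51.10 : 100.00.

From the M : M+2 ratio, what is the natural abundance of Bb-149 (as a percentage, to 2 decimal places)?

Let p = fractional abundance of Bb-149. I(M+2)/I(M) = [C(1,1)·p^0·(1−p)] / p^1 = 1·(1−p)/p = 100.00/51.10 = 1.9569
(1−p)/p = 1.9569/1 = 1.9569  ⇒  p = 1/(1 + 1.9569) = 0.3382
Bb-149: 33.82%, Bb-151: 66.18%.

33.82%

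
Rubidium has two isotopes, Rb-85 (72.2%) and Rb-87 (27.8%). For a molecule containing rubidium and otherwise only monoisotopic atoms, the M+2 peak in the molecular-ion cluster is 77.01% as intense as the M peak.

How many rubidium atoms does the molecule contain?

The M+2/M ratio from n Rb atoms is n · q/p = n · 0.278/0.722.
n = 0.7701 × 0.722/0.278 = 2.00 ≈ 2

2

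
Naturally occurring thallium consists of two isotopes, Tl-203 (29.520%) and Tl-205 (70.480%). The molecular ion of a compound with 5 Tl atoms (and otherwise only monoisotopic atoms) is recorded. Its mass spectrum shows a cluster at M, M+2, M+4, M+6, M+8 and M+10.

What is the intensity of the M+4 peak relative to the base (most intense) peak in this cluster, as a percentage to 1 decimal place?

(0.29520 + 0.70480)^5 gives M 0.0022, M+2 0.0268, M+4 0.1278, M+6 0.3051, M+8 0.3642, M+10 0.1739; the largest is M+8.
P(M+8) = C(5,4) × 0.29520^1 × 0.70480^4 = 5 × 0.2952 × 0.24675365 = 0.364208 (base)
P(M+4) = C(5,2) × 0.29520^3 × 0.70480^2 = 10 × 0.02572463 × 0.49674304 = 0.127785
Relative intensity = 0.127785 / 0.364208 × 100 = 35.1

35.1%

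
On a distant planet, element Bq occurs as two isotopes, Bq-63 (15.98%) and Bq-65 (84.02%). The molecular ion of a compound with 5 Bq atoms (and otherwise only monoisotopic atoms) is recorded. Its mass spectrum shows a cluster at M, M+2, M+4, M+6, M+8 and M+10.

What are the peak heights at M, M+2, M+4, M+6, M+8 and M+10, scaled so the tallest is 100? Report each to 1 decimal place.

Expanding (0.1598 + 0.8402)^5:
P(M) = 0.1598^5 = 0.000104
P(M+2) = 5 × 0.1598^4 × 0.8402^1 = 0.002739
P(M+4) = 10 × 0.1598^3 × 0.8402^2 = 0.028807
P(M+6) = 10 × 0.1598^2 × 0.8402^3 = 0.151461
P(M+8) = 5 × 0.1598^1 × 0.8402^4 = 0.398178
P(M+10) = 0.8402^5 = 0.418710
The M+10 peak is largest (0.418710); scaling to 100 gives 0.0 : 0.7 : 6.9 : 36.2 : 95.1 : 100.0.

0.0 : 0.7 : 6.9 : 36.2 : 95.1 : 100.0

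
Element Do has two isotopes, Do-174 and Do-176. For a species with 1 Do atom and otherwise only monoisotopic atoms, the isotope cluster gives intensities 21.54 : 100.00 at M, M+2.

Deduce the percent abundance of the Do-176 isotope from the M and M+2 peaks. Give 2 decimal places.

Let p = fractional abundance of Do-174. I(M+2)/I(M) = [C(1,1)·p^0·(1−p)] / p^1 = 1·(1−p)/p = 100.00/21.54 = 4.6425
(1−p)/p = 4.6425/1 = 4.6425  ⇒  p = 1/(1 + 4.6425) = 0.1772
Do-174: 17.72%, Do-176: 82.28%.

82.28%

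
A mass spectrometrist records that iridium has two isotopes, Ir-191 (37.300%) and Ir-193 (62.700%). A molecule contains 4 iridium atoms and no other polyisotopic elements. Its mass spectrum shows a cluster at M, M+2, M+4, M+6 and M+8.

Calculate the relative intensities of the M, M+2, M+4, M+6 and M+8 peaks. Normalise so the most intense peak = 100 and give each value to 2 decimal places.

Each Ir atom is independently Ir-191 (p = 0.37300) or Ir-193 (q = 0.62700); the cluster is the binomial expansion (p + q)^4.
P(M) = 0.37300^4 = 0.019357
P(M+2) = 4 × 0.37300^3 × 0.62700^1 = 0.130153
P(M+4) = 6 × 0.37300^2 × 0.62700^2 = 0.328174
P(M+6) = 4 × 0.37300^1 × 0.62700^3 = 0.367766
P(M+8) = 0.62700^4 = 0.154550
The M+6 peak is largest (0.367766); scaling to 100 gives 5.26 : 35.39 : 89.23 : 100.00 : 42.02.

5.26 : 35.39 : 89.23 : 100.00 : 42.02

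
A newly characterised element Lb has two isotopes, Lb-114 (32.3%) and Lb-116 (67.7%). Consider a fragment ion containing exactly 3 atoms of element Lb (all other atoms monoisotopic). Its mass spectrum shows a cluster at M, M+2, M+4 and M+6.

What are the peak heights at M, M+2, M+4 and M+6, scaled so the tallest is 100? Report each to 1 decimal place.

The 3 Lb atoms are independent, so intensities follow the terms of (0.323 + 0.677)^3.
P(M) = 0.323^3 = 0.033698
P(M+2) = 3 × 0.323^2 × 0.677^1 = 0.211892
P(M+4) = 3 × 0.323^1 × 0.677^2 = 0.444121
P(M+6) = 0.677^3 = 0.310289
The M+4 peak is largest (0.444121); scaling to 100 gives 7.6 : 47.7 : 100.0 : 69.9.

7.6 : 47.7 : 100.0 : 69.9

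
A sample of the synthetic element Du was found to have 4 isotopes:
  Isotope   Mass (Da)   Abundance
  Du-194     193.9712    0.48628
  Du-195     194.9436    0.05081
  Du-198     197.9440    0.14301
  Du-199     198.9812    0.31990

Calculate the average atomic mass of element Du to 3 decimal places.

196.191 Da

Ar = Σ fᵢ·mᵢ = 0.48628 × 193.9712 + 0.05081 × 194.9436 + 0.14301 × 197.9440 + 0.31990 × 198.9812
= 94.32432 + 9.90508 + 28.30797 + 63.65409 = 196.19146 Da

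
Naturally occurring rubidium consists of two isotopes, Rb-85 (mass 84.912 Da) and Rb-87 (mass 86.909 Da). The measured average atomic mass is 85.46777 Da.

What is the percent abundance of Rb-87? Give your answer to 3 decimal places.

27.830%

Let x be the fractional abundance of Rb-85; then Rb-87 has abundance 1 − x.
84.912·x + 86.909·(1 − x) = 85.46777
(84.912 − 86.909)·x = 85.46777 − 86.909
x = -1.44123 / -1.997 = 0.72170 → 72.170% Rb-85, 27.830% Rb-87.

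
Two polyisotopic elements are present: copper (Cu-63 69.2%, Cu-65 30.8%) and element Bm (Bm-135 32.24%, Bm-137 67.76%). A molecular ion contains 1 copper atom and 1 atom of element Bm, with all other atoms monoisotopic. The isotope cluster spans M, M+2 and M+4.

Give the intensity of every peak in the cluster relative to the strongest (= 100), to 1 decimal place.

Copper pattern (n=1): 0.6920 : 0.3080
Element Bm pattern (n=1): 0.3224 : 0.6776
Convolve the two distributions (both contribute in 2-u steps):
  M: 0.6920×0.3224 = 0.223101
  M+2: 0.6920×0.6776 + 0.3080×0.3224 = 0.568198
  M+4: 0.3080×0.6776 = 0.208701
Scale to base peak (0.568198) = 100: 39.3 : 100.0 : 36.7

39.3 : 100.0 : 36.7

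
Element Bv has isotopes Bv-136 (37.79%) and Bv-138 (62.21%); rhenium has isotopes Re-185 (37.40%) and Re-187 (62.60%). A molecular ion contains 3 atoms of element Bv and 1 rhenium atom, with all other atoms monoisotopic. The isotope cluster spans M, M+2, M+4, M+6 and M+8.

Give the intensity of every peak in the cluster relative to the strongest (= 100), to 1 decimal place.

5.5 : 36.6 : 90.7 : 100.0 : 41.3

Element Bv pattern (n=3): 0.0539673 : 0.26652334 : 0.43875143 : 0.24075793
Rhenium pattern (n=1): 0.3740 : 0.6260
Convolve the two distributions (both contribute in 2-u steps):
  M: 0.0539673×0.3740 = 0.020184
  M+2: 0.0539673×0.6260 + 0.26652334×0.3740 = 0.133463
  M+4: 0.26652334×0.6260 + 0.43875143×0.3740 = 0.330937
  M+6: 0.43875143×0.6260 + 0.24075793×0.3740 = 0.364702
  M+8: 0.24075793×0.6260 = 0.150714
Scale to base peak (0.364702) = 100: 5.5 : 36.6 : 90.7 : 100.0 : 41.3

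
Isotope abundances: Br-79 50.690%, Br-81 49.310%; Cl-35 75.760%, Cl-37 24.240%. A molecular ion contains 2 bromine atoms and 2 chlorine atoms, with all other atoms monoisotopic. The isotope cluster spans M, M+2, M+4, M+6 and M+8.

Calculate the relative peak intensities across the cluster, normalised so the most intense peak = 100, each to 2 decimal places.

38.68 : 100.00 : 88.71 : 31.12 : 3.75

Bromine pattern (n=2): 0.25694761 : 0.49990478 : 0.24314761
Chlorine pattern (n=2): 0.57395776 : 0.36728448 : 0.05875776
Convolve the two distributions (both contribute in 2-u steps):
  M: 0.25694761×0.57395776 = 0.147477
  M+2: 0.25694761×0.36728448 + 0.49990478×0.57395776 = 0.381297
  M+4: 0.25694761×0.05875776 + 0.49990478×0.36728448 + 0.24314761×0.57395776 = 0.338261
  M+6: 0.49990478×0.05875776 + 0.24314761×0.36728448 = 0.118678
  M+8: 0.24314761×0.05875776 = 0.014287
Scale to base peak (0.381297) = 100: 38.68 : 100.00 : 88.71 : 31.12 : 3.75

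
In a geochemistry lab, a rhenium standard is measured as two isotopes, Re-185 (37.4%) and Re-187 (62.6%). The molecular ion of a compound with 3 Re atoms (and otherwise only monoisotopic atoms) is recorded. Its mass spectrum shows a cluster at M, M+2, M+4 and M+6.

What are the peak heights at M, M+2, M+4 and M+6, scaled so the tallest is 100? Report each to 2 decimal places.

Each Re atom is independently Re-185 (p = 0.374) or Re-187 (q = 0.626); the cluster is the binomial expansion (p + q)^3.
P(M) = 0.374^3 = 0.052314
P(M+2) = 3 × 0.374^2 × 0.626^1 = 0.262687
P(M+4) = 3 × 0.374^1 × 0.626^2 = 0.439685
P(M+6) = 0.626^3 = 0.245314
The M+4 peak is largest (0.439685); scaling to 100 gives 11.90 : 59.74 : 100.00 : 55.79.

11.90 : 59.74 : 100.00 : 55.79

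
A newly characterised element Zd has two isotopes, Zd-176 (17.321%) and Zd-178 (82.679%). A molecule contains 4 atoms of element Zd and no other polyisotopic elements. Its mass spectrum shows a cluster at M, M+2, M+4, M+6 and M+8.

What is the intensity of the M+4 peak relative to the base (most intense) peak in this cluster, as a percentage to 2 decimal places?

Binomial terms of (0.17321 + 0.82679)^4: M 0.0009, M+2 0.0172, M+4 0.1231, M+6 0.3916, M+8 0.4673 → M+8 is the base peak.
P(M+8) = C(4,4) × 0.17321^0 × 0.82679^4 = 1 × 1.0000 × 0.46728395 = 0.467284 (base)
P(M+4) = C(4,2) × 0.17321^2 × 0.82679^2 = 6 × 0.0300017 × 0.6835817 = 0.123052
Relative intensity = 0.123052 / 0.467284 × 100 = 26.33

26.33%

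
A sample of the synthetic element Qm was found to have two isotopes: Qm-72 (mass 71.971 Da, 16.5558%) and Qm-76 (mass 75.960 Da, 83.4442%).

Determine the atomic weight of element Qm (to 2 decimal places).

75.30 Da

The abundance-weighted mean is 0.165558 × 71.971 + 0.834442 × 75.960
= 11.9154 + 63.3842 = 75.2996 Da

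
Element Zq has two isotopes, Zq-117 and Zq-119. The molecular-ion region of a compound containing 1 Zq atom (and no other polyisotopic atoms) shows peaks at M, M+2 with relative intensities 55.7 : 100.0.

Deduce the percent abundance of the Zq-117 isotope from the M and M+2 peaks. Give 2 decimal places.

35.77%

Write p for the Zq-117 fraction. I(M+2)/I(M) = [C(1,1)·p^0·(1−p)] / p^1 = 1·(1−p)/p = 100.0/55.7 = 1.7953
(1−p)/p = 1.7953/1 = 1.7953  ⇒  p = 1/(1 + 1.7953) = 0.3577
Zq-117: 35.77%, Zq-119: 64.23%.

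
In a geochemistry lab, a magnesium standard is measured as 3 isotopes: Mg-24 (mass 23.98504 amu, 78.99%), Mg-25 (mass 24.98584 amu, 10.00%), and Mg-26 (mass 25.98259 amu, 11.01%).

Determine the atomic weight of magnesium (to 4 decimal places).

The abundance-weighted mean is 0.7899 × 23.98504 + 0.1000 × 24.98584 + 0.1101 × 25.98259
= 18.945783 + 2.498584 + 2.860683 = 24.305050 amu

24.3051 amu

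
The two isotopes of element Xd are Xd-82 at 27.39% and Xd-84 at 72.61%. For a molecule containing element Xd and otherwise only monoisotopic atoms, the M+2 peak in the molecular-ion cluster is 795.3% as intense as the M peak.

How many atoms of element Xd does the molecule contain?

The M+2/M ratio from n Xd atoms is n · q/p = n · 0.7261/0.2739.
n = 7.953 × 0.2739/0.7261 = 3.00 ≈ 3

3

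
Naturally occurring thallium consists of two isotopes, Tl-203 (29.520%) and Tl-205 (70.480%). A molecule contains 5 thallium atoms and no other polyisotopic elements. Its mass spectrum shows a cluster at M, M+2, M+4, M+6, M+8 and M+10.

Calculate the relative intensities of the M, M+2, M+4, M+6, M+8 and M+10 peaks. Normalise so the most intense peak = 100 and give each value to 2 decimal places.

Expanding (0.29520 + 0.70480)^5:
P(M) = 0.29520^5 = 0.002242
P(M+2) = 5 × 0.29520^4 × 0.70480^1 = 0.026761
P(M+4) = 10 × 0.29520^3 × 0.70480^2 = 0.127785
P(M+6) = 10 × 0.29520^2 × 0.70480^3 = 0.305092
P(M+8) = 5 × 0.29520^1 × 0.70480^4 = 0.364208
P(M+10) = 0.70480^5 = 0.173912
The M+8 peak is largest (0.364208); scaling to 100 gives 0.62 : 7.35 : 35.09 : 83.77 : 100.00 : 47.75.

0.62 : 7.35 : 35.09 : 83.77 : 100.00 : 47.75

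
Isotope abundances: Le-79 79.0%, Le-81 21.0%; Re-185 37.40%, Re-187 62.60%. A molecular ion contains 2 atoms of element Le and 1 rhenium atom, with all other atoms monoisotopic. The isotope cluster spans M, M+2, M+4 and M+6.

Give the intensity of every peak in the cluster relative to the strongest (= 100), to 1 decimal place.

Element Le pattern (n=2): 0.6241 : 0.3318 : 0.0441
Rhenium pattern (n=1): 0.3740 : 0.6260
Convolve the two distributions (both contribute in 2-u steps):
  M: 0.6241×0.3740 = 0.233413
  M+2: 0.6241×0.6260 + 0.3318×0.3740 = 0.514780
  M+4: 0.3318×0.6260 + 0.0441×0.3740 = 0.224200
  M+6: 0.0441×0.6260 = 0.027607
Scale to base peak (0.514780) = 100: 45.3 : 100.0 : 43.6 : 5.4

45.3 : 100.0 : 43.6 : 5.4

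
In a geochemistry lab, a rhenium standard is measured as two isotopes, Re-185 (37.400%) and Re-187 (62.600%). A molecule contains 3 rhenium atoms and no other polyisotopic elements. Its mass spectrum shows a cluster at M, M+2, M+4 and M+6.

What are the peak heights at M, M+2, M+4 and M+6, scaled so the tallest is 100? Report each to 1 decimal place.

11.9 : 59.7 : 100.0 : 55.8

Each Re atom is independently Re-185 (p = 0.37400) or Re-187 (q = 0.62600); the cluster is the binomial expansion (p + q)^3.
P(M) = 0.37400^3 = 0.052314
P(M+2) = 3 × 0.37400^2 × 0.62600^1 = 0.262687
P(M+4) = 3 × 0.37400^1 × 0.62600^2 = 0.439685
P(M+6) = 0.62600^3 = 0.245314
The M+4 peak is largest (0.439685); scaling to 100 gives 11.9 : 59.7 : 100.0 : 55.8.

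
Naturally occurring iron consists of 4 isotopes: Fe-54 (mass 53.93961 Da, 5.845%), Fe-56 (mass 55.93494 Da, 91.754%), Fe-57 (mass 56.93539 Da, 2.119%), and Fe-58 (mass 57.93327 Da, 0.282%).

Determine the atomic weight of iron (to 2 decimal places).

The abundance-weighted mean is 0.05845 × 53.93961 + 0.91754 × 55.93494 + 0.02119 × 56.93539 + 0.00282 × 57.93327
= 3.152770 + 51.322545 + 1.206461 + 0.163372 = 55.845148 Da

55.85 Da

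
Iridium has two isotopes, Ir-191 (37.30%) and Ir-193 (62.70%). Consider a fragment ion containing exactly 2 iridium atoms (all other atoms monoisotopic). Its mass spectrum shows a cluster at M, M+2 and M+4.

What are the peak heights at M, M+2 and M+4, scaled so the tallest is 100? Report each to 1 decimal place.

Each Ir atom is independently Ir-191 (p = 0.3730) or Ir-193 (q = 0.6270); the cluster is the binomial expansion (p + q)^2.
P(M) = 0.3730^2 = 0.139129
P(M+2) = 2 × 0.3730^1 × 0.6270^1 = 0.467742
P(M+4) = 0.6270^2 = 0.393129
The M+2 peak is largest (0.467742); scaling to 100 gives 29.7 : 100.0 : 84.0.

29.7 : 100.0 : 84.0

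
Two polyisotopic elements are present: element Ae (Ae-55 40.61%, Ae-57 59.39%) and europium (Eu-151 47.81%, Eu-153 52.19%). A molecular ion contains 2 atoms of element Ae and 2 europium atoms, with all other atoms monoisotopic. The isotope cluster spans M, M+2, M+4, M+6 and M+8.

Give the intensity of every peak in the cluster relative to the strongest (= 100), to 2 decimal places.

10.29 : 52.57 : 100.00 : 83.93 : 26.23

Element Ae pattern (n=2): 0.16491721 : 0.48236558 : 0.35271721
Europium pattern (n=2): 0.22857961 : 0.49904078 : 0.27237961
Convolve the two distributions (both contribute in 2-u steps):
  M: 0.16491721×0.22857961 = 0.037697
  M+2: 0.16491721×0.49904078 + 0.48236558×0.22857961 = 0.192559
  M+4: 0.16491721×0.27237961 + 0.48236558×0.49904078 + 0.35271721×0.22857961 = 0.366264
  M+6: 0.48236558×0.27237961 + 0.35271721×0.49904078 = 0.307407
  M+8: 0.35271721×0.27237961 = 0.096073
Scale to base peak (0.366264) = 100: 10.29 : 52.57 : 100.00 : 83.93 : 26.23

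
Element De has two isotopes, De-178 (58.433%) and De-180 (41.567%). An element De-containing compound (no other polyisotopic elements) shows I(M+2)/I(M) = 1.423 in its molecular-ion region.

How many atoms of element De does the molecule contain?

2

With n De atoms, P(M+2)/P(M) = C(n,1)·p^(n−1)q / p^n = n·q/p = n · 0.41567/0.58433.
n = 1.423 × 0.58433/0.41567 = 2.00 ≈ 2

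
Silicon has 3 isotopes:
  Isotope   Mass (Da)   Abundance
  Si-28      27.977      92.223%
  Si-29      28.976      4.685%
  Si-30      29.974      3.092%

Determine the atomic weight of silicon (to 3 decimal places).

Weight each isotope mass by its fractional abundance: 0.92223 × 27.977 + 0.04685 × 28.976 + 0.03092 × 29.974
= 25.8012 + 1.3575 + 0.9268 = 28.0855 Da

28.086 Da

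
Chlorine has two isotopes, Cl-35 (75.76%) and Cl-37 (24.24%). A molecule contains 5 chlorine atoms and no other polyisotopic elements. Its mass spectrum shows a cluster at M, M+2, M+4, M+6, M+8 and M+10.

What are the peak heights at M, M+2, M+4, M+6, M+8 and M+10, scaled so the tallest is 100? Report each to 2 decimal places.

Each Cl atom is independently Cl-35 (p = 0.7576) or Cl-37 (q = 0.2424); the cluster is the binomial expansion (p + q)^5.
P(M) = 0.7576^5 = 0.249574
P(M+2) = 5 × 0.7576^4 × 0.2424^1 = 0.399266
P(M+4) = 10 × 0.7576^3 × 0.2424^2 = 0.255497
P(M+6) = 10 × 0.7576^2 × 0.2424^3 = 0.081748
P(M+8) = 5 × 0.7576^1 × 0.2424^4 = 0.013078
P(M+10) = 0.2424^5 = 0.000837
The M+2 peak is largest (0.399266); scaling to 100 gives 62.51 : 100.00 : 63.99 : 20.47 : 3.28 : 0.21.

62.51 : 100.00 : 63.99 : 20.47 : 3.28 : 0.21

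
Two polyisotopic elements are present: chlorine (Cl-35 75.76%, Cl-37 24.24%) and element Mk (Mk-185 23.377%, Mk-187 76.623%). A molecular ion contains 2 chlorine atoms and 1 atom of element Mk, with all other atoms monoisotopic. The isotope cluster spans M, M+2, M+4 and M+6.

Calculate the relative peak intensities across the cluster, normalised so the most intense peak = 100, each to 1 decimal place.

Chlorine pattern (n=2): 0.57395776 : 0.36728448 : 0.05875776
Element Mk pattern (n=1): 0.23377 : 0.76623
Convolve the two distributions (both contribute in 2-u steps):
  M: 0.57395776×0.23377 = 0.134174
  M+2: 0.57395776×0.76623 + 0.36728448×0.23377 = 0.525644
  M+4: 0.36728448×0.76623 + 0.05875776×0.23377 = 0.295160
  M+6: 0.05875776×0.76623 = 0.045022
Scale to base peak (0.525644) = 100: 25.5 : 100.0 : 56.2 : 8.6

25.5 : 100.0 : 56.2 : 8.6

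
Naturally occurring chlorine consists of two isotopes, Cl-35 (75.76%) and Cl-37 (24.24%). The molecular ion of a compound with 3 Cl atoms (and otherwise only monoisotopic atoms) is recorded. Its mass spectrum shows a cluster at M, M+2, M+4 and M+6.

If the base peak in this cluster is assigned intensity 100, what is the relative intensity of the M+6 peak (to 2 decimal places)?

Term probabilities: M 0.4348, M+2 0.4174, M+4 0.1335, M+6 0.0142. Base peak = M.
P(M) = C(3,0) × 0.7576^3 × 0.2424^0 = 1 × 0.4348304 × 1.0000 = 0.434830 (base)
P(M+6) = C(3,3) × 0.7576^0 × 0.2424^3 = 1 × 1.0000 × 0.01424288 = 0.014243
Relative intensity = 0.014243 / 0.434830 × 100 = 3.28

3.28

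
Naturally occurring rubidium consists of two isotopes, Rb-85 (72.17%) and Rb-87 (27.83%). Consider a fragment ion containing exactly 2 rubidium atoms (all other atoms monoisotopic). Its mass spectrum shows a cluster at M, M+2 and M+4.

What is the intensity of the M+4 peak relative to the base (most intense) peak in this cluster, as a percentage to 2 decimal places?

Term probabilities: M 0.5209, M+2 0.4017, M+4 0.0775. Base peak = M.
P(M) = C(2,0) × 0.7217^2 × 0.2783^0 = 1 × 0.52085089 × 1.0000 = 0.520851 (base)
P(M+4) = C(2,2) × 0.7217^0 × 0.2783^2 = 1 × 1.0000 × 0.07745089 = 0.077451
Relative intensity = 0.077451 / 0.520851 × 100 = 14.87

14.87%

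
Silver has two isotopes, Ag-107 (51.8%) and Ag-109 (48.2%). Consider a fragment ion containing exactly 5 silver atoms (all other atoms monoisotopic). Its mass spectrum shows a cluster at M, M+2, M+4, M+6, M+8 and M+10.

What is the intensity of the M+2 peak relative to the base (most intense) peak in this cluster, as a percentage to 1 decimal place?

Term probabilities: M 0.0373, M+2 0.1735, M+4 0.3229, M+6 0.3005, M+8 0.1398, M+10 0.0260. Base peak = M+4.
P(M+4) = C(5,2) × 0.518^3 × 0.482^2 = 10 × 0.13899183 × 0.232324 = 0.322911 (base)
P(M+2) = C(5,1) × 0.518^4 × 0.482^1 = 5 × 0.07199777 × 0.4820 = 0.173515
Relative intensity = 0.173515 / 0.322911 × 100 = 53.7

53.7%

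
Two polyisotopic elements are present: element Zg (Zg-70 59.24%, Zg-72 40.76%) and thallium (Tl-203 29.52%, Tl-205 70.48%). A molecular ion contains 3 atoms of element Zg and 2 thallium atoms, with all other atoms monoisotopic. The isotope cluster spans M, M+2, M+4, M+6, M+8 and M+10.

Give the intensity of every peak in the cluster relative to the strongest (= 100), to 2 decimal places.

5.30 : 36.24 : 89.95 : 100.00 : 51.14 : 9.84

Element Zg pattern (n=3): 0.20789553 : 0.42912669 : 0.29526003 : 0.06771775
Thallium pattern (n=2): 0.08714304 : 0.41611392 : 0.49674304
Convolve the two distributions (both contribute in 2-u steps):
  M: 0.20789553×0.08714304 = 0.018117
  M+2: 0.20789553×0.41611392 + 0.42912669×0.08714304 = 0.123904
  M+4: 0.20789553×0.49674304 + 0.42912669×0.41611392 + 0.29526003×0.08714304 = 0.307566
  M+6: 0.42912669×0.49674304 + 0.29526003×0.41611392 + 0.06771775×0.08714304 = 0.341929
  M+8: 0.29526003×0.49674304 + 0.06771775×0.41611392 = 0.174847
  M+10: 0.06771775×0.49674304 = 0.033638
Scale to base peak (0.341929) = 100: 5.30 : 36.24 : 89.95 : 100.00 : 51.14 : 9.84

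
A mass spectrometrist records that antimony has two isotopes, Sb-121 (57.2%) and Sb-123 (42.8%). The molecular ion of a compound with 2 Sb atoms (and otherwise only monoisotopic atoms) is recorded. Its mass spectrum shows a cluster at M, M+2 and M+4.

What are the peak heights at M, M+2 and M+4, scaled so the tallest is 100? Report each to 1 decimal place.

66.8 : 100.0 : 37.4

Expanding (0.572 + 0.428)^2:
P(M) = 0.572^2 = 0.327184
P(M+2) = 2 × 0.572^1 × 0.428^1 = 0.489632
P(M+4) = 0.428^2 = 0.183184
The M+2 peak is largest (0.489632); scaling to 100 gives 66.8 : 100.0 : 37.4.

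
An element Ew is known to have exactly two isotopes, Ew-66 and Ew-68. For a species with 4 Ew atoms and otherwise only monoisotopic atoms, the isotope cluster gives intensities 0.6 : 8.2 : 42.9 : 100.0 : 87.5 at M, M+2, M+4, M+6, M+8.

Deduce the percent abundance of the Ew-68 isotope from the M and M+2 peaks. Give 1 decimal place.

77.4%

Write p for the Ew-66 fraction. I(M+2)/I(M) = [C(4,1)·p^3·(1−p)] / p^4 = 4·(1−p)/p = 8.2/0.6 = 13.6667
(1−p)/p = 13.6667/4 = 3.4167  ⇒  p = 1/(1 + 3.4167) = 0.2264
Ew-66: 22.6%, Ew-68: 77.4%.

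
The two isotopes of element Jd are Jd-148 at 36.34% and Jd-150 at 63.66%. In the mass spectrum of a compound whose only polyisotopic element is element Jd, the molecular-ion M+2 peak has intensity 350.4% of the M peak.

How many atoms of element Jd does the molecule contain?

For n independent Jd atoms, I(M+2)/I(M) = n · (abundance Jd-150) / (abundance Jd-148) = n · 0.6366/0.3634.
n = 3.504 × 0.3634/0.6366 = 2.00 ≈ 2

2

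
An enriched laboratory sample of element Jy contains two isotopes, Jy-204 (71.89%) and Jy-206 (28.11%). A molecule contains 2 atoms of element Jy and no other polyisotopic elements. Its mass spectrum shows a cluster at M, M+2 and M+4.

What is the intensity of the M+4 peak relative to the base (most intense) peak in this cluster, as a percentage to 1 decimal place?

Binomial terms of (0.7189 + 0.2811)^2: M 0.5168, M+2 0.4042, M+4 0.0790 → M is the base peak.
P(M) = C(2,0) × 0.7189^2 × 0.2811^0 = 1 × 0.51681721 × 1.0000 = 0.516817 (base)
P(M+4) = C(2,2) × 0.7189^0 × 0.2811^2 = 1 × 1.0000 × 0.07901721 = 0.079017
Relative intensity = 0.079017 / 0.516817 × 100 = 15.3

15.3%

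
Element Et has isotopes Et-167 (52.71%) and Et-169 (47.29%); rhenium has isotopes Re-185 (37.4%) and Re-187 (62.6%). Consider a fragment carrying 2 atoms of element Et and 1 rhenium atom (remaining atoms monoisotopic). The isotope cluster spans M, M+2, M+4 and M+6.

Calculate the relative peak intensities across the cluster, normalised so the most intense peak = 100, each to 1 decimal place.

Element Et pattern (n=2): 0.27783441 : 0.49853118 : 0.22363441
Rhenium pattern (n=1): 0.3740 : 0.6260
Convolve the two distributions (both contribute in 2-u steps):
  M: 0.27783441×0.3740 = 0.103910
  M+2: 0.27783441×0.6260 + 0.49853118×0.3740 = 0.360375
  M+4: 0.49853118×0.6260 + 0.22363441×0.3740 = 0.395720
  M+6: 0.22363441×0.6260 = 0.139995
Scale to base peak (0.395720) = 100: 26.3 : 91.1 : 100.0 : 35.4

26.3 : 91.1 : 100.0 : 35.4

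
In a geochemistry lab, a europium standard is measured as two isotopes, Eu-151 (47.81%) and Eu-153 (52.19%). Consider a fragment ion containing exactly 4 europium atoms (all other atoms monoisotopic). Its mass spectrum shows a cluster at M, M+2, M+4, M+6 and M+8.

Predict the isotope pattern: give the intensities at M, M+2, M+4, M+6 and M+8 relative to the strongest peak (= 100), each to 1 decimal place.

Expanding (0.4781 + 0.5219)^4:
P(M) = 0.4781^4 = 0.052249
P(M+2) = 4 × 0.4781^3 × 0.5219^1 = 0.228141
P(M+4) = 6 × 0.4781^2 × 0.5219^2 = 0.373563
P(M+6) = 4 × 0.4781^1 × 0.5219^3 = 0.271857
P(M+8) = 0.5219^4 = 0.074191
The M+4 peak is largest (0.373563); scaling to 100 gives 14.0 : 61.1 : 100.0 : 72.8 : 19.9.

14.0 : 61.1 : 100.0 : 72.8 : 19.9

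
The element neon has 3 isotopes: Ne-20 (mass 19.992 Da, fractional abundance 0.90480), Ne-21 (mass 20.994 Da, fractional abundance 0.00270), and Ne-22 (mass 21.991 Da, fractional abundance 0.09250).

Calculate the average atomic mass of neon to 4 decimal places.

20.1796 Da

Ar = Σ fᵢ·mᵢ = 0.90480 × 19.992 + 0.00270 × 20.994 + 0.09250 × 21.991
= 18.08876 + 0.05668 + 2.03417 = 20.17961 Da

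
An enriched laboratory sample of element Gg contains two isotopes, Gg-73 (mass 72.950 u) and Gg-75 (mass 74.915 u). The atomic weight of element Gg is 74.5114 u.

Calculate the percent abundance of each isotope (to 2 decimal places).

Writing the weighted mean with unknown fraction x of Gg-73:
72.950·x + 74.915·(1 − x) = 74.5114
(72.950 − 74.915)·x = 74.5114 − 74.915
x = -0.4036 / -1.965 = 0.20539 → 20.54% Gg-73, 79.46% Gg-75.

Gg-73: 20.54%, Gg-75: 79.46%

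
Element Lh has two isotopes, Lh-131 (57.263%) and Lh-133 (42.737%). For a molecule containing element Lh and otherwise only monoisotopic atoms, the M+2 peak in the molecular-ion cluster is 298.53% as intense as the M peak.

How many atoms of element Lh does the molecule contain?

With n Lh atoms, P(M+2)/P(M) = C(n,1)·p^(n−1)q / p^n = n·q/p = n · 0.42737/0.57263.
n = 2.9853 × 0.57263/0.42737 = 4.00 ≈ 4

4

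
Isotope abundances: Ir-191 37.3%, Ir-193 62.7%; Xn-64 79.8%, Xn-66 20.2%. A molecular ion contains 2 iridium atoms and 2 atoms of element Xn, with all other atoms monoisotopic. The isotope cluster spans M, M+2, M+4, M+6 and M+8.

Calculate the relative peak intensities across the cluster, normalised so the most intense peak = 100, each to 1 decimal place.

Iridium pattern (n=2): 0.139129 : 0.467742 : 0.393129
Element Xn pattern (n=2): 0.636804 : 0.322392 : 0.040804
Convolve the two distributions (both contribute in 2-u steps):
  M: 0.139129×0.636804 = 0.088598
  M+2: 0.139129×0.322392 + 0.467742×0.636804 = 0.342714
  M+4: 0.139129×0.040804 + 0.467742×0.322392 + 0.393129×0.636804 = 0.406819
  M+6: 0.467742×0.040804 + 0.393129×0.322392 = 0.145827
  M+8: 0.393129×0.040804 = 0.016041
Scale to base peak (0.406819) = 100: 21.8 : 84.2 : 100.0 : 35.8 : 3.9

21.8 : 84.2 : 100.0 : 35.8 : 3.9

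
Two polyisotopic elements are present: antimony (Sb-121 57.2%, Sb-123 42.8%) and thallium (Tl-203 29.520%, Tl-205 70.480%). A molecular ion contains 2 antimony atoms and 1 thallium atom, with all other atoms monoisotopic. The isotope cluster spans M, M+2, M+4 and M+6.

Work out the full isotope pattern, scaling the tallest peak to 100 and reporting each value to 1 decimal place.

Antimony pattern (n=2): 0.327184 : 0.489632 : 0.183184
Thallium pattern (n=1): 0.2952 : 0.7048
Convolve the two distributions (both contribute in 2-u steps):
  M: 0.327184×0.2952 = 0.096585
  M+2: 0.327184×0.7048 + 0.489632×0.2952 = 0.375139
  M+4: 0.489632×0.7048 + 0.183184×0.2952 = 0.399169
  M+6: 0.183184×0.7048 = 0.129108
Scale to base peak (0.399169) = 100: 24.2 : 94.0 : 100.0 : 32.3

24.2 : 94.0 : 100.0 : 32.3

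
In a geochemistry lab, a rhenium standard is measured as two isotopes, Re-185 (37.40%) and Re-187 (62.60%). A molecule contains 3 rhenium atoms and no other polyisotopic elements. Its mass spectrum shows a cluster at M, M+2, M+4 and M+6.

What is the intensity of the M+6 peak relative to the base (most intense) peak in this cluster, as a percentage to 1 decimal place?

Term probabilities: M 0.0523, M+2 0.2627, M+4 0.4397, M+6 0.2453. Base peak = M+4.
P(M+4) = C(3,2) × 0.3740^1 × 0.6260^2 = 3 × 0.3740 × 0.391876 = 0.439685 (base)
P(M+6) = C(3,3) × 0.3740^0 × 0.6260^3 = 1 × 1.0000 × 0.24531438 = 0.245314
Relative intensity = 0.245314 / 0.439685 × 100 = 55.8

55.8%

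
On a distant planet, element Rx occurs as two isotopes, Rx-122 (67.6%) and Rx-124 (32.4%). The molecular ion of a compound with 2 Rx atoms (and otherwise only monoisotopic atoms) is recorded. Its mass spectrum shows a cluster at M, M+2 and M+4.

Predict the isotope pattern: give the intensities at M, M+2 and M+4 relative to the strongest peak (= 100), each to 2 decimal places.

100.00 : 95.86 : 22.97

The 2 Rx atoms are independent, so intensities follow the terms of (0.676 + 0.324)^2.
P(M) = 0.676^2 = 0.456976
P(M+2) = 2 × 0.676^1 × 0.324^1 = 0.438048
P(M+4) = 0.324^2 = 0.104976
The M peak is largest (0.456976); scaling to 100 gives 100.00 : 95.86 : 22.97.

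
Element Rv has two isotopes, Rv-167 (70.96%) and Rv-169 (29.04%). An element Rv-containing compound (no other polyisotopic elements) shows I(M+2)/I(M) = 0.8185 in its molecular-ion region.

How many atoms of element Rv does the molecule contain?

2

The M+2/M ratio from n Rv atoms is n · q/p = n · 0.2904/0.7096.
n = 0.8185 × 0.7096/0.2904 = 2.00 ≈ 2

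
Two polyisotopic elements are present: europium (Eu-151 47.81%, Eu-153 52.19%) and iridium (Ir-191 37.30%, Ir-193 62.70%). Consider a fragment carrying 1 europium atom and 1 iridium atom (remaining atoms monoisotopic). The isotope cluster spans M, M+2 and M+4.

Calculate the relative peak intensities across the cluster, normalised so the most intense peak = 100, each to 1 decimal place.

Europium pattern (n=1): 0.4781 : 0.5219
Iridium pattern (n=1): 0.3730 : 0.6270
Convolve the two distributions (both contribute in 2-u steps):
  M: 0.4781×0.3730 = 0.178331
  M+2: 0.4781×0.6270 + 0.5219×0.3730 = 0.494437
  M+4: 0.5219×0.6270 = 0.327231
Scale to base peak (0.494437) = 100: 36.1 : 100.0 : 66.2

36.1 : 100.0 : 66.2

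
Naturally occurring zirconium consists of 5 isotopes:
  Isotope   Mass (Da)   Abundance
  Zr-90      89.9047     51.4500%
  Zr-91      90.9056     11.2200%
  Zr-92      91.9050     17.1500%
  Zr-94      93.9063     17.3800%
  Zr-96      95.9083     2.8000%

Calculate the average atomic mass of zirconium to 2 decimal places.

Ar = Σ fᵢ·mᵢ = 0.514500 × 89.9047 + 0.112200 × 90.9056 + 0.171500 × 91.9050 + 0.173800 × 93.9063 + 0.028000 × 95.9083
= 46.25597 + 10.19961 + 15.76171 + 16.32091 + 2.68543 = 91.22363 Da

91.22 Da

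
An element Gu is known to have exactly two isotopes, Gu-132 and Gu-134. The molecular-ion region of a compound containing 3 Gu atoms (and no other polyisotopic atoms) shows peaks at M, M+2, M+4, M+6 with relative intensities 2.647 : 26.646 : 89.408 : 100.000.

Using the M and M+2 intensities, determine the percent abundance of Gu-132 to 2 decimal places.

If p is the fraction of Gu that is Gu-132, then I(M+2)/I(M) = [C(3,1)·p^2·(1−p)] / p^3 = 3·(1−p)/p = 26.646/2.647 = 10.0665
(1−p)/p = 10.0665/3 = 3.3555  ⇒  p = 1/(1 + 3.3555) = 0.2296
Gu-132: 22.96%, Gu-134: 77.04%.

22.96%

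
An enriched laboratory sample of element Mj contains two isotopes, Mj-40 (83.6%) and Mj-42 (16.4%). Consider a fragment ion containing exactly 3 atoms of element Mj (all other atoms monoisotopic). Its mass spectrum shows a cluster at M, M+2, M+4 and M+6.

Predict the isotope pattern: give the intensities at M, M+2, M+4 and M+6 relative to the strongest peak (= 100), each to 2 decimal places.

100.00 : 58.85 : 11.55 : 0.75

Each Mj atom is independently Mj-40 (p = 0.836) or Mj-42 (q = 0.164); the cluster is the binomial expansion (p + q)^3.
P(M) = 0.836^3 = 0.584277
P(M+2) = 3 × 0.836^2 × 0.164^1 = 0.343857
P(M+4) = 3 × 0.836^1 × 0.164^2 = 0.067455
P(M+6) = 0.164^3 = 0.004411
The M peak is largest (0.584277); scaling to 100 gives 100.00 : 58.85 : 11.55 : 0.75.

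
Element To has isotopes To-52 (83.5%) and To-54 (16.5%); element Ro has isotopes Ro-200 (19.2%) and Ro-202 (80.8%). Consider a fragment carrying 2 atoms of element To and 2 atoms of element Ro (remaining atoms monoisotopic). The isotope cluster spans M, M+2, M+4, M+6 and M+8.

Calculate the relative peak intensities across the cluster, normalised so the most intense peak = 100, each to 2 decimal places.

Element To pattern (n=2): 0.697225 : 0.27555 : 0.027225
Element Ro pattern (n=2): 0.036864 : 0.310272 : 0.652864
Convolve the two distributions (both contribute in 2-u steps):
  M: 0.697225×0.036864 = 0.025703
  M+2: 0.697225×0.310272 + 0.27555×0.036864 = 0.226487
  M+4: 0.697225×0.652864 + 0.27555×0.310272 + 0.027225×0.036864 = 0.541692
  M+6: 0.27555×0.652864 + 0.027225×0.310272 = 0.188344
  M+8: 0.027225×0.652864 = 0.017774
Scale to base peak (0.541692) = 100: 4.74 : 41.81 : 100.00 : 34.77 : 3.28

4.74 : 41.81 : 100.00 : 34.77 : 3.28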